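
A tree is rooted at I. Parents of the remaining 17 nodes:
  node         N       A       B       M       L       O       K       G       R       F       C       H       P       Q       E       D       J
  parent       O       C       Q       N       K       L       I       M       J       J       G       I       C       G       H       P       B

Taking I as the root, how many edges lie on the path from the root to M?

Climbing from M to the root: M–N–O–L–K–I. That's 5 steps.

5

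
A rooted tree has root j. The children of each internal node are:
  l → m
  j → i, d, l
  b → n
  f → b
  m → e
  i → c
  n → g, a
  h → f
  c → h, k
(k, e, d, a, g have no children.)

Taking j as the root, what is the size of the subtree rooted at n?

3

n's subtree: {n, a, g}, size 3.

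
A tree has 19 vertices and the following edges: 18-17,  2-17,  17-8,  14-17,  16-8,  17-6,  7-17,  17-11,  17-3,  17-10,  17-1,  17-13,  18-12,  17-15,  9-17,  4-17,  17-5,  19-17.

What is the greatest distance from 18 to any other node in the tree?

The node farthest from 18 is 16, via 18-17-8-16 — 3 edges.

3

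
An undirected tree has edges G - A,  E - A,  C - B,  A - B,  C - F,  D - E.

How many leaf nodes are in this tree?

3

Exactly 3 nodes have a single neighbour: D, F, G.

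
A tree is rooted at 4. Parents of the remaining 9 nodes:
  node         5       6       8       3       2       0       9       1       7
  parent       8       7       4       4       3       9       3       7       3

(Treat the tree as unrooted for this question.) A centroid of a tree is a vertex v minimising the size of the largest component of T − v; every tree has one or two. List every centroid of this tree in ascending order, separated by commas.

If 3 is removed the pieces have sizes 3, 3, 2, 1, all ≤ ⌊10/2⌋ = 5.
Every other node leaves some component of size > 5, so the centroid is unique.

3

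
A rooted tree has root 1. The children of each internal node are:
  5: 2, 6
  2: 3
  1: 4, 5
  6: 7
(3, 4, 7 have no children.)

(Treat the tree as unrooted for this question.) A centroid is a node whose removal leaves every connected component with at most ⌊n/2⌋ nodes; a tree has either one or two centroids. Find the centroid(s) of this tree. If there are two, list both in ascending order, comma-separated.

5

If 5 is removed the pieces have sizes 2, 2, 2, all ≤ ⌊7/2⌋ = 3.
Every other node leaves some component of size > 3, so the centroid is unique.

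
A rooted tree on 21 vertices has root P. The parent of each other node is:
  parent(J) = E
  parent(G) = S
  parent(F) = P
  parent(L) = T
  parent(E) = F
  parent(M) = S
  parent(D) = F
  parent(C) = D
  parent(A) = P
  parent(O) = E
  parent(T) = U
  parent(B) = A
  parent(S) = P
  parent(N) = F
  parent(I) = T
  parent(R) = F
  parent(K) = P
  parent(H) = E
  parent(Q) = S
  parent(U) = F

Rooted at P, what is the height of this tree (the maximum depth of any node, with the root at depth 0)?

The longest root-to-leaf path is P-F-U-T-L (4 edges).

4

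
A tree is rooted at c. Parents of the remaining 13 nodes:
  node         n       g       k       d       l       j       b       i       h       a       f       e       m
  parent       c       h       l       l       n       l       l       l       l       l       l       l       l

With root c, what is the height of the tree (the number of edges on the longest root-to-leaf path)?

4

A deepest node is g, reached by c-n-l-h-g.
That path has 4 edges, so the height is 4.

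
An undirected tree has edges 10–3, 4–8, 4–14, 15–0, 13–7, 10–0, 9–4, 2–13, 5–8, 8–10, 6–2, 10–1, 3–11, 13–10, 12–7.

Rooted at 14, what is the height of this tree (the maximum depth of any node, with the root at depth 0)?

6

12 sits deepest: 14-4-8-10-13-7-12 — 6 edges from the root.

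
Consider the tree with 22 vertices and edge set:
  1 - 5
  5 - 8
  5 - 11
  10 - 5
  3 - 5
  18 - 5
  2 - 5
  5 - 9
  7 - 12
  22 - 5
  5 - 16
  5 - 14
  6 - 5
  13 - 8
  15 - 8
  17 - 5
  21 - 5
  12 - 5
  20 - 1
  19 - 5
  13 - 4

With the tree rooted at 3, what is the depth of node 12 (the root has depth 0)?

3 → 5 → 12 — 2 edges.

2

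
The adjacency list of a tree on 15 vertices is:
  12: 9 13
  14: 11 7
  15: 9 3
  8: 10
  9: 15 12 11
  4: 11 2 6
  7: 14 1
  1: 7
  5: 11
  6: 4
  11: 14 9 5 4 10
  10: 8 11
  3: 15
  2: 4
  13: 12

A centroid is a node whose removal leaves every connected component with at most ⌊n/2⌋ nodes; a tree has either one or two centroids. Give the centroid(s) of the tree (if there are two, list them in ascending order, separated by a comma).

11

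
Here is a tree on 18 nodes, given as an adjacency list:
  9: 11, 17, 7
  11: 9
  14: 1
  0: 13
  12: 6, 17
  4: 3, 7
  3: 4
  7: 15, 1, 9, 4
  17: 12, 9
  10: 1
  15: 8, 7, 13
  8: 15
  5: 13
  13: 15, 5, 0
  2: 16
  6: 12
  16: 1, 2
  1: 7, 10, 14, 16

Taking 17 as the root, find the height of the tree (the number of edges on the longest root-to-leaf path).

The longest root-to-leaf path is 17–9–7–15–13–0 (5 edges).

5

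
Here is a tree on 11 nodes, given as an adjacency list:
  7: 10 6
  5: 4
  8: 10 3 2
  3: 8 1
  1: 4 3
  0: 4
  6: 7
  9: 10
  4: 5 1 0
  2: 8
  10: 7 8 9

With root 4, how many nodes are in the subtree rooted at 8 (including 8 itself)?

Descendants of 8 (including itself): 8, 10, 2, 7, 9, 6. That's 6.

6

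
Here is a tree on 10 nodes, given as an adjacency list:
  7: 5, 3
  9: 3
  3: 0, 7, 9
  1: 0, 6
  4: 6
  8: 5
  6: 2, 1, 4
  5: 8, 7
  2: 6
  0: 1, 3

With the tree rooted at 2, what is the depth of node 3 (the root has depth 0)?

2 → 6 → 1 → 0 → 3 — 4 edges.

4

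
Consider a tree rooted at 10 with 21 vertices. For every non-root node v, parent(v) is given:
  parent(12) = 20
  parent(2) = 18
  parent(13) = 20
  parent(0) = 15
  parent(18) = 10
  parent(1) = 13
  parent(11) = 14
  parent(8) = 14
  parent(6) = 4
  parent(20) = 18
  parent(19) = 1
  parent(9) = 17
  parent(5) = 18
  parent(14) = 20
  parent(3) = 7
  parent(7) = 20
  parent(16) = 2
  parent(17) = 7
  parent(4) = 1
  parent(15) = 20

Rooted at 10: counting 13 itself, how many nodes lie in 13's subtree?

5

Descendants of 13 (including itself): 13, 1, 4, 19, 6. That's 5.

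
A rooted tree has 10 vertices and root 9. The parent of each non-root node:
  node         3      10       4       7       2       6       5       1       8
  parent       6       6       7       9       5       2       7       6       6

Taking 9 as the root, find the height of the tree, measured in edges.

A deepest node is 8, reached by 9 – 7 – 5 – 2 – 6 – 8.
That path has 5 edges, so the height is 5.

5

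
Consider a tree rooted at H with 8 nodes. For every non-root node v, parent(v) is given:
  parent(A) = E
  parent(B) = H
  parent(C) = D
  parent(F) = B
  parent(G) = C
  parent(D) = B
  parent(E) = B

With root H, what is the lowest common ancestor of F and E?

Path F→root: F B H; path E→root: E B H.
First common node: B.

B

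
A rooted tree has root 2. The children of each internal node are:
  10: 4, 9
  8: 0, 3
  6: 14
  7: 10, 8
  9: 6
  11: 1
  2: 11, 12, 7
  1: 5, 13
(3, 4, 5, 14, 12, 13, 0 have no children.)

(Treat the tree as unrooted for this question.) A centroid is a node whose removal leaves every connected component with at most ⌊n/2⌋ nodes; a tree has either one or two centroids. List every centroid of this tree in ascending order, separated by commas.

If 7 is removed the pieces have sizes 6, 5, 3, all ≤ ⌊15/2⌋ = 7.
Every other node leaves some component of size > 7, so the centroid is unique.

7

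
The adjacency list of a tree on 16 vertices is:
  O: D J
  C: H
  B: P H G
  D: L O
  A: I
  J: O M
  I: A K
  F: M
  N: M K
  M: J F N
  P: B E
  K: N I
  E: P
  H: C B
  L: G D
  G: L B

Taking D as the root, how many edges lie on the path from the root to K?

Climbing from K to the root: K–N–M–J–O–D. That's 5 steps.

5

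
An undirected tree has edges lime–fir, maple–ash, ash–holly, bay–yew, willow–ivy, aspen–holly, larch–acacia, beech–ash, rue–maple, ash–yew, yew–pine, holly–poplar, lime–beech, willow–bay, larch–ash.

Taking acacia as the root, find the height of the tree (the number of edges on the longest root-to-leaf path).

6

ivy sits deepest: acacia-larch-ash-yew-bay-willow-ivy — 6 edges from the root.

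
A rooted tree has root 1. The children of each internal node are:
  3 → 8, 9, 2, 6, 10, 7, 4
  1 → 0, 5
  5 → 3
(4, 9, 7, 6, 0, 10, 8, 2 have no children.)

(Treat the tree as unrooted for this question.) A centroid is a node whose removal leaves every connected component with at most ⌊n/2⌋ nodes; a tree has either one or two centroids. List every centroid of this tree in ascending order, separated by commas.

3

If 3 is removed the pieces have sizes 3, 1, 1, 1, 1, 1, 1, 1, all ≤ ⌊11/2⌋ = 5.
No neighbour of 3 does as well, so 3 is the unique centroid.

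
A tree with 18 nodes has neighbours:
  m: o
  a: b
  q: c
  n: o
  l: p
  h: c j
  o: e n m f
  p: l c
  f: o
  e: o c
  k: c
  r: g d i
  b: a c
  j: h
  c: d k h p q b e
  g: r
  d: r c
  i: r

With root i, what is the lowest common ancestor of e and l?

c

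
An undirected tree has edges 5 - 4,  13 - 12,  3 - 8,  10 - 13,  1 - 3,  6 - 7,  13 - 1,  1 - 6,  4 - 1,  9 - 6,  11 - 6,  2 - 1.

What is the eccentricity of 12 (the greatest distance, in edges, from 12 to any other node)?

Distances from 12 peak at 4, attained at 11 (7, 9, 8, 5 also at distance 4).
12-13-1-6-11

4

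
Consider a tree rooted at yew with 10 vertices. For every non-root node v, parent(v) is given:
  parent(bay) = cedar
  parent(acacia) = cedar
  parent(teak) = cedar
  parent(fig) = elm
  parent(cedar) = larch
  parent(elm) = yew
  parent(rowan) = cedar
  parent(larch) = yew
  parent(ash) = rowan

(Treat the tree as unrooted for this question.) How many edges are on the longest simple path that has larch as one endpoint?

The node farthest from larch is fig (ash also at distance 3), via larch–yew–elm–fig — 3 edges.

3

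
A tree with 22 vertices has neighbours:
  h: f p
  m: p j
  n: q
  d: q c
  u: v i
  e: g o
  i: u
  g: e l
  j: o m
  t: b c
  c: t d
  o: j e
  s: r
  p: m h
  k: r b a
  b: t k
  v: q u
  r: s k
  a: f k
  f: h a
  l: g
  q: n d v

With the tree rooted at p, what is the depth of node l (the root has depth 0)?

6

Climbing from l to the root: l → g → e → o → j → m → p. That's 6 steps.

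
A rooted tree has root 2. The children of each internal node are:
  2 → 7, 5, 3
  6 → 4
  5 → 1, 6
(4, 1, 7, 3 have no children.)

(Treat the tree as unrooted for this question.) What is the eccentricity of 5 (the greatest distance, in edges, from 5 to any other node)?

2

A farthest node from 5 is 7 (4, 3 also at distance 2).
The path 5–2–7 has 2 edges.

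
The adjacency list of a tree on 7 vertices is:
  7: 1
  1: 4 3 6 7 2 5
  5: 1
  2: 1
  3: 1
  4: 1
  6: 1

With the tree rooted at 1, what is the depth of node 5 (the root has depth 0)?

1

Path from 1 to 5: 1–5, which has 1 edges.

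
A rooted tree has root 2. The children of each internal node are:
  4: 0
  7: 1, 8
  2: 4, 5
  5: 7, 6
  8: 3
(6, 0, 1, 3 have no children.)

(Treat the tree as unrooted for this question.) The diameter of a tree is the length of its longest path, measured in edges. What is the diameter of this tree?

BFS from 0 reaches 3 last, at distance 6; BFS from 3 confirms no node is farther.
Path: 0–4–2–5–7–8–3.

6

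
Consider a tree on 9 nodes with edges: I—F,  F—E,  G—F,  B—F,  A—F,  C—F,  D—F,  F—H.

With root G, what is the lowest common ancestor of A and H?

A's ancestor chain is A, F, G and H's is H, F, G; they first meet at F.

F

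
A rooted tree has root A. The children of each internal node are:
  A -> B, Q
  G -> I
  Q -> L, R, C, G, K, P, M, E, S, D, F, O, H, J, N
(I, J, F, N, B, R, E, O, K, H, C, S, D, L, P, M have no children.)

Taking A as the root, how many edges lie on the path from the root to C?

Path from A to C: A – Q – C, which has 2 edges.

2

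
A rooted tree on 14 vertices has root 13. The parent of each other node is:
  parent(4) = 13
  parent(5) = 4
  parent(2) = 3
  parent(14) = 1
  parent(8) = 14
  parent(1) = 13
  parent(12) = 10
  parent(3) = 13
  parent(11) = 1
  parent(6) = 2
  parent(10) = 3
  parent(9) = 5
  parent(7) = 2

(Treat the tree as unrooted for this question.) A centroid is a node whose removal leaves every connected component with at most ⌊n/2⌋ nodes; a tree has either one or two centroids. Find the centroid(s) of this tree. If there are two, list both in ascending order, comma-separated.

If 13 is removed the pieces have sizes 6, 4, 3, all ≤ ⌊14/2⌋ = 7.
Every other node leaves some component of size > 7, so the centroid is unique.

13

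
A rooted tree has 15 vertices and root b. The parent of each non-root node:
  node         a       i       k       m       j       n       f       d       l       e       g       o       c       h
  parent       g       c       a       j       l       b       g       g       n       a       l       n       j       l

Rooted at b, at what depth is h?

3

Path from b to h: b → n → l → h, which has 3 edges.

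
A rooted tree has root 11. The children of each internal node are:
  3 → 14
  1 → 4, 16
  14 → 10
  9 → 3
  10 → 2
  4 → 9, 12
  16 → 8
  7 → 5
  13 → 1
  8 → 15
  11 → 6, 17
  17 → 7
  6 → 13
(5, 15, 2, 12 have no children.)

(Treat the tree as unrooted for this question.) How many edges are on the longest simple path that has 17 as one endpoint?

10

A farthest node from 17 is 2.
The path 17-11-6-13-1-4-9-3-14-10-2 has 10 edges.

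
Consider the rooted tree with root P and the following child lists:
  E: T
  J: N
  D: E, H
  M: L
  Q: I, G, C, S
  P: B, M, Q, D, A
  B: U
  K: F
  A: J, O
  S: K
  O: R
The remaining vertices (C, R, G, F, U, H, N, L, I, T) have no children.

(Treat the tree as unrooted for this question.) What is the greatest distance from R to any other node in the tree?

7

The node farthest from R is F, via R–O–A–P–Q–S–K–F — 7 edges.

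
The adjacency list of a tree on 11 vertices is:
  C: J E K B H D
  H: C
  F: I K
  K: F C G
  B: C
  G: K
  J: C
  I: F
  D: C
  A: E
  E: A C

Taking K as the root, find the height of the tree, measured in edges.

A deepest node is A, reached by K → C → E → A.
That path has 3 edges, so the height is 3.

3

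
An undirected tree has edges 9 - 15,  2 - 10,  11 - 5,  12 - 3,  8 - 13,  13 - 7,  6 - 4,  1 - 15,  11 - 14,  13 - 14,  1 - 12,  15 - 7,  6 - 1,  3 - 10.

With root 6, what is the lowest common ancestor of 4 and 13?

6

4's ancestor chain is 4, 6 and 13's is 13, 7, 15, 1, 6; they first meet at 6.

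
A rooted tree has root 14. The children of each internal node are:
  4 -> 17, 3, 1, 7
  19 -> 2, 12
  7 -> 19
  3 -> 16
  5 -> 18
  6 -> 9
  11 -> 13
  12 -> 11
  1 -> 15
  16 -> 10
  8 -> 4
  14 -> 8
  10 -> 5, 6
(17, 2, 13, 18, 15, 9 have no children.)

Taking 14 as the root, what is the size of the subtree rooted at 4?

4's subtree: {4, 7, 3, 1, 17, 19, 16, 15, 12, 2, 10, 11, 6, 5, 13, 9, 18}, size 17.

17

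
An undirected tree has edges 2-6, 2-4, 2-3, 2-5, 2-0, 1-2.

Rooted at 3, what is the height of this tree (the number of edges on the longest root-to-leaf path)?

The longest root-to-leaf path is 3 → 2 → 4 (2 edges).

2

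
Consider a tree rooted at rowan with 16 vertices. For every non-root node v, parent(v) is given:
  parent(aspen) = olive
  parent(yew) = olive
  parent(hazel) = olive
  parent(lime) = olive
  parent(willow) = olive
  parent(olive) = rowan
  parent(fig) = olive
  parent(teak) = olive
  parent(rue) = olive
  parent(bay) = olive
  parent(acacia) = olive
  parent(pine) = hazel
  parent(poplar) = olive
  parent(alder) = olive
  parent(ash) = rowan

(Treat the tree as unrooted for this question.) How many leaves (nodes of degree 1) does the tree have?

13

The leaves are acacia, alder, ash, aspen, bay, fig, lime, pine, poplar, rue, teak, willow, yew.
That is 13 leaves.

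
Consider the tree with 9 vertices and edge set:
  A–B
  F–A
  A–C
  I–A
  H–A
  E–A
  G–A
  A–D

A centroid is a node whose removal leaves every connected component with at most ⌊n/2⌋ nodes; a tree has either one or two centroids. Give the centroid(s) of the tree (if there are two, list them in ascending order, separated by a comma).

A

Delete A: the remaining components have sizes 1, 1, 1, 1, 1, 1, 1, 1. Max 1 ≤ 4, so A is a centroid.
No neighbour of A does as well, so A is the unique centroid.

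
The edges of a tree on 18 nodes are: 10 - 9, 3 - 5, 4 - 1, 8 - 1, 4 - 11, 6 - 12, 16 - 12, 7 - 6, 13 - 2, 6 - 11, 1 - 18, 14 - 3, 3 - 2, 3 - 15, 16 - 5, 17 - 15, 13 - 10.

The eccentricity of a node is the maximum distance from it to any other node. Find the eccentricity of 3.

The node farthest from 3 is 8 (18 also at distance 8), via 3-5-16-12-6-11-4-1-8 — 8 edges.

8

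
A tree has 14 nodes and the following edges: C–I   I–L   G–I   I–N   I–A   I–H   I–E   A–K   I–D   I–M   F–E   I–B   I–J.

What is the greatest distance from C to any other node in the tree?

3

A farthest node from C is K (F also at distance 3).
The path C-I-A-K has 3 edges.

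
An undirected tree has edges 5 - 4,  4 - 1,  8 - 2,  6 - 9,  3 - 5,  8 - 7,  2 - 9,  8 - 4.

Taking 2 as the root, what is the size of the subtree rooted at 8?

8's subtree: {8, 7, 4, 1, 5, 3}, size 6.

6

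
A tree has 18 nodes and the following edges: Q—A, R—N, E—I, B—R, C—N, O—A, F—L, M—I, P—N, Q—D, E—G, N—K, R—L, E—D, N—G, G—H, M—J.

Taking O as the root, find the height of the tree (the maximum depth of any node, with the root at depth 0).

The longest root-to-leaf path is O-A-Q-D-E-G-N-R-L-F (9 edges).

9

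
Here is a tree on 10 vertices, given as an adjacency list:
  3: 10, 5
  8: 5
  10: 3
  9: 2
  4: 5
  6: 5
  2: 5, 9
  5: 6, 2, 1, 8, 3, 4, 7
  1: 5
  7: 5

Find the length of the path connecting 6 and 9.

The path is 6 - 5 - 2 - 9, which has 3 edges.

3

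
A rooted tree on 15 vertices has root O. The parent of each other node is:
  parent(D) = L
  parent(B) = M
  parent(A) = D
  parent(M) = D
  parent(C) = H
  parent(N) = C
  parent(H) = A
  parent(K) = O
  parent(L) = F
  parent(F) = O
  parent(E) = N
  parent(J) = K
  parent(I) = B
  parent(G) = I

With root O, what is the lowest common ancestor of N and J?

O

Ancestors of N (toward the root): N, C, H, A, D, L, F, O.
Ancestors of J: J, K, O.
The deepest node appearing in both lists is O.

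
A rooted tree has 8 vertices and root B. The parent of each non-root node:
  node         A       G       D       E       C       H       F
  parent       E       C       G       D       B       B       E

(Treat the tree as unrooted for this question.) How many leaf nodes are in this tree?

3

Exactly 3 nodes have a single neighbour: A, F, H.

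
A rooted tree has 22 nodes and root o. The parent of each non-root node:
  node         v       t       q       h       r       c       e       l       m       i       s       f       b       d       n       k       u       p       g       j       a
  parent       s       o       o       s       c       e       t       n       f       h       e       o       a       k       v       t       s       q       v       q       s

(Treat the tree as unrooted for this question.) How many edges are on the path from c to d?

4

Walking from c: c – e – t – k – d. Length 4.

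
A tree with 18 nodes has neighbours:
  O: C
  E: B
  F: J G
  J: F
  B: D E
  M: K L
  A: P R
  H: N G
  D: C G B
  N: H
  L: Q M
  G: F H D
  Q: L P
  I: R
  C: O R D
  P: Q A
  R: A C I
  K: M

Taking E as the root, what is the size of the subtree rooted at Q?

4

The subtree rooted at Q contains: Q, L, M, K — 4 nodes.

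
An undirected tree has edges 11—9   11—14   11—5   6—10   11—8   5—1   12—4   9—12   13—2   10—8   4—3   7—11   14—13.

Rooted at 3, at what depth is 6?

7

Climbing from 6 to the root: 6 → 10 → 8 → 11 → 9 → 12 → 4 → 3. That's 7 steps.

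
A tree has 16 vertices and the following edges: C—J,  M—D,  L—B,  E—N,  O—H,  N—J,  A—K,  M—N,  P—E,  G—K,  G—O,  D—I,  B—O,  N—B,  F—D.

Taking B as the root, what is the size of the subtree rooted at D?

3

Descendants of D (including itself): D, I, F. That's 3.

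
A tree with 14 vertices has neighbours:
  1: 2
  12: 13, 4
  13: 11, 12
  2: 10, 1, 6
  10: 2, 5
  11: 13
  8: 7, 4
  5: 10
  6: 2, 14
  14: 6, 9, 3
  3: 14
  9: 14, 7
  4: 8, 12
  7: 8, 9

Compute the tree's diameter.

11

A longest path is 11 - 13 - 12 - 4 - 8 - 7 - 9 - 14 - 6 - 2 - 10 - 5, with 11 edges.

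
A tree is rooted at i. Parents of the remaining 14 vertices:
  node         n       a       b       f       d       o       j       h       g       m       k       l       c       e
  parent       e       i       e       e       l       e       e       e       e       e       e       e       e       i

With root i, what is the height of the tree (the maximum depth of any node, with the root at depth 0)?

3

A deepest node is d, reached by i → e → l → d.
That path has 3 edges, so the height is 3.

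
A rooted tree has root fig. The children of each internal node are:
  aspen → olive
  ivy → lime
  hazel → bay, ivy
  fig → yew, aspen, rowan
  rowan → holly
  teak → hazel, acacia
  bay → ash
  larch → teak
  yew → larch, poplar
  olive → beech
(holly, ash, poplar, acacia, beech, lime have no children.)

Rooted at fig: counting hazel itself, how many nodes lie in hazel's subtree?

Descendants of hazel (including itself): hazel, ivy, bay, lime, ash. That's 5.

5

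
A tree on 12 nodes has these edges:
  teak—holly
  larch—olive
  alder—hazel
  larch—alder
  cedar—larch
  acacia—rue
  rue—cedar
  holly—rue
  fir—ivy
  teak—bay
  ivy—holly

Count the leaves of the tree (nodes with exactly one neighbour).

5

Exactly 5 nodes have a single neighbour: acacia, bay, fir, hazel, olive.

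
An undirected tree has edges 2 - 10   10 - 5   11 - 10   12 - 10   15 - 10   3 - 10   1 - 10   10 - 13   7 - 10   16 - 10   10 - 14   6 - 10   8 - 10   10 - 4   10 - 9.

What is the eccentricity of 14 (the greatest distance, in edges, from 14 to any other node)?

2

Distances from 14 peak at 2, attained at 3 (7, 11, 1, 9, 2, 15, 16, 8, 5, 12, 4, 6, 13 also at distance 2).
14–10–3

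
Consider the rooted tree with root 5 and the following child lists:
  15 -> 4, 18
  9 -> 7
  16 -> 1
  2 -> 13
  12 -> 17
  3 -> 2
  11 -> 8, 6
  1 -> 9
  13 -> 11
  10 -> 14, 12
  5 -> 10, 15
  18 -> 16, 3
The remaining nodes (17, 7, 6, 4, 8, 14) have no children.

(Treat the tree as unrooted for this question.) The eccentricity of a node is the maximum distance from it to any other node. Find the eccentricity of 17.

10

The node farthest from 17 is 6 (8 also at distance 10), via 17–12–10–5–15–18–3–2–13–11–6 — 10 edges.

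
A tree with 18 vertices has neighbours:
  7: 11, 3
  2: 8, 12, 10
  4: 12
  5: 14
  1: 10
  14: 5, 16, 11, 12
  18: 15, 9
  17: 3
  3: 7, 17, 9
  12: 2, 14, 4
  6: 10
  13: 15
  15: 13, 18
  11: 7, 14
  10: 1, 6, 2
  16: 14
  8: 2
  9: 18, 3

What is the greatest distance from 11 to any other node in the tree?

Distances from 11 peak at 6, attained at 13.
11-7-3-9-18-15-13

6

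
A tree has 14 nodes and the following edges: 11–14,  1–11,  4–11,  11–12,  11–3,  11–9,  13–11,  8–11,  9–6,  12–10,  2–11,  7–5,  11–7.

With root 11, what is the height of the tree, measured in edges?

2

The longest root-to-leaf path is 11-7-5 (2 edges).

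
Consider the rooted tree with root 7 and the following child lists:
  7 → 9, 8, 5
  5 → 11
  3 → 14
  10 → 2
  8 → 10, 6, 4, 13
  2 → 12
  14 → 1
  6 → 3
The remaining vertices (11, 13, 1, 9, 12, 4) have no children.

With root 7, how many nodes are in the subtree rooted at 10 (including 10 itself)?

The subtree rooted at 10 contains: 10, 2, 12 — 3 nodes.

3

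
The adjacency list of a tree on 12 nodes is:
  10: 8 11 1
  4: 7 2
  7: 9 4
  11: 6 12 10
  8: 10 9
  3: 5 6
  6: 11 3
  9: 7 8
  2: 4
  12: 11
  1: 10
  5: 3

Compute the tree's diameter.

BFS from 2 reaches 5 last, at distance 9; BFS from 5 confirms no node is farther.
Path: 2 – 4 – 7 – 9 – 8 – 10 – 11 – 6 – 3 – 5.

9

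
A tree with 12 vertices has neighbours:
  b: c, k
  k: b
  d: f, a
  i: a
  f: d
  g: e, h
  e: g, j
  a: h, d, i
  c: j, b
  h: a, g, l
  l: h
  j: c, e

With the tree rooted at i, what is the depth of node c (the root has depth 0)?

6

i – a – h – g – e – j – c — 6 edges.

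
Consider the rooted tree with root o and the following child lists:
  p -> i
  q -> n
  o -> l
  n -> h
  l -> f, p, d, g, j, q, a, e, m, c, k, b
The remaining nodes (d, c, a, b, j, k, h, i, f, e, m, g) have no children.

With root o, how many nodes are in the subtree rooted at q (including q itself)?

3

Descendants of q (including itself): q, n, h. That's 3.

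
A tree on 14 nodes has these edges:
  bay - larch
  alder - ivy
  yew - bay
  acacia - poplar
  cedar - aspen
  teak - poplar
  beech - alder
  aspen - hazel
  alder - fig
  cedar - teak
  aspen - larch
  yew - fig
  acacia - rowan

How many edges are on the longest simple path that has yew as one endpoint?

8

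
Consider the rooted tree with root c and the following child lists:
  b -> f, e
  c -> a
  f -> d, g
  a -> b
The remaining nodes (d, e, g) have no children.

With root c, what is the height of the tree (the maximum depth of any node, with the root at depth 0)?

The longest root-to-leaf path is c – a – b – f – d (4 edges).

4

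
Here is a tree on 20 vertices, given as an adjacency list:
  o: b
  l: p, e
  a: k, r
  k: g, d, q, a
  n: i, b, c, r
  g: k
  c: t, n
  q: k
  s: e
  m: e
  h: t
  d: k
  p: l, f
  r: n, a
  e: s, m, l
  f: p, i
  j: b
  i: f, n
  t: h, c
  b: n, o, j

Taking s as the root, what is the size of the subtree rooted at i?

Descendants of i (including itself): i, n, r, b, c, a, j, o, t, k, h, q, d, g. That's 14.

14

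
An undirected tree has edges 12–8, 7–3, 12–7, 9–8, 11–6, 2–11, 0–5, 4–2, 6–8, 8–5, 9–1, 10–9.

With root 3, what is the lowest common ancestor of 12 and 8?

12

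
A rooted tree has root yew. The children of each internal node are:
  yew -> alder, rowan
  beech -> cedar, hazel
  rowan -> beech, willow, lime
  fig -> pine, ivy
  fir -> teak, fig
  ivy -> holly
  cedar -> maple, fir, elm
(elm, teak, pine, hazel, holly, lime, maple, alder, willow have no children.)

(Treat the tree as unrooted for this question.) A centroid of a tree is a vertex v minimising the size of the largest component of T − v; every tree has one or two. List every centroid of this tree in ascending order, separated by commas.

If cedar is removed the pieces have sizes 7, 6, 1, 1, all ≤ ⌊16/2⌋ = 8.
Every other node leaves some component of size > 8, so the centroid is unique.

cedar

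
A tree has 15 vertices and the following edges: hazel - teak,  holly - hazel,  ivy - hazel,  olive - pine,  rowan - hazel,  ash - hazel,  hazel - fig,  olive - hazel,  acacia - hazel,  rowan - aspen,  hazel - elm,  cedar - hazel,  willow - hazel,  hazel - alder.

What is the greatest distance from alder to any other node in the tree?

3

A farthest node from alder is pine (aspen also at distance 3).
The path alder – hazel – olive – pine has 3 edges.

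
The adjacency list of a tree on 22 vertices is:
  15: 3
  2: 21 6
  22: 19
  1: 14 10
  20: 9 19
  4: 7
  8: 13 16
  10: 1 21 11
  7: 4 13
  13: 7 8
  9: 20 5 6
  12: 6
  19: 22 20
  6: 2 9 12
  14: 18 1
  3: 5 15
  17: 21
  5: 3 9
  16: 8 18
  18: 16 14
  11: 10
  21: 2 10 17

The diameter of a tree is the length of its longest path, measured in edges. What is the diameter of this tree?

A longest path is 22 - 19 - 20 - 9 - 6 - 2 - 21 - 10 - 1 - 14 - 18 - 16 - 8 - 13 - 7 - 4, with 15 edges.

15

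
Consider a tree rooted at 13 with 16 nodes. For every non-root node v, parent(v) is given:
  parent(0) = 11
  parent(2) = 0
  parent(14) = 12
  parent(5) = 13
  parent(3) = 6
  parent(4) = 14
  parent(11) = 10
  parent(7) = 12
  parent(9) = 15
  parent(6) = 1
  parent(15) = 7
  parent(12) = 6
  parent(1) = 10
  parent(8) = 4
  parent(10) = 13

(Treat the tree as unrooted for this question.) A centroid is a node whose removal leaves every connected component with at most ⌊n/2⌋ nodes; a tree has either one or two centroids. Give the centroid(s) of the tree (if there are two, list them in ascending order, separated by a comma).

If 6 is removed the pieces have sizes 7, 7, 1, all ≤ ⌊16/2⌋ = 8.
Every other node leaves some component of size > 8, so the centroid is unique.

6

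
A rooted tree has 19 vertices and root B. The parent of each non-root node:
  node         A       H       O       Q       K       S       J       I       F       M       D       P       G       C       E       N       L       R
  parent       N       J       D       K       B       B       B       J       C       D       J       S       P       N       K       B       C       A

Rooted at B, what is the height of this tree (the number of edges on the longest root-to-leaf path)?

3

A deepest node is M, reached by B – J – D – M.
That path has 3 edges, so the height is 3.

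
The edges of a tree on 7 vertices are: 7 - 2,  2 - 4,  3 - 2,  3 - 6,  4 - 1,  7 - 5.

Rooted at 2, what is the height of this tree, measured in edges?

The longest root-to-leaf path is 2-4-1 (2 edges).

2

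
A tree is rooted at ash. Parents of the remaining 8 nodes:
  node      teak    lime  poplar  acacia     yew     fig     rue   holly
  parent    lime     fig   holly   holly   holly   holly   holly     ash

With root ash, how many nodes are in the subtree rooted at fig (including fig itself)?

Descendants of fig (including itself): fig, lime, teak. That's 3.

3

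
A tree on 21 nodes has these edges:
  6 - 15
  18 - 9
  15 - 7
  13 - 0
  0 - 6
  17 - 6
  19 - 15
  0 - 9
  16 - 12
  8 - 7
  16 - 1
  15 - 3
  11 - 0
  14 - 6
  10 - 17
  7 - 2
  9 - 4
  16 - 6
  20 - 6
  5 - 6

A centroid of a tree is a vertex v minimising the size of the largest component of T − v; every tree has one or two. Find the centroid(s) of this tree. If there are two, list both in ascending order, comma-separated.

6

Removing 6 splits the tree into components of sizes 6, 6, 3, 2, 1, 1, 1; the largest is 6 ≤ ⌊21/2⌋ = 10.
Every other node leaves some component of size > 10, so the centroid is unique.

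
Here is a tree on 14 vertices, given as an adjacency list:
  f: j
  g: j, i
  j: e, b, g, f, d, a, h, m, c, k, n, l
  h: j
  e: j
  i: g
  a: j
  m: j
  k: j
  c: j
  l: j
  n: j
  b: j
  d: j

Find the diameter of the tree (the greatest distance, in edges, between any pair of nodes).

BFS from i reaches e last, at distance 3; BFS from e confirms no node is farther.
Path: i – g – j – e.

3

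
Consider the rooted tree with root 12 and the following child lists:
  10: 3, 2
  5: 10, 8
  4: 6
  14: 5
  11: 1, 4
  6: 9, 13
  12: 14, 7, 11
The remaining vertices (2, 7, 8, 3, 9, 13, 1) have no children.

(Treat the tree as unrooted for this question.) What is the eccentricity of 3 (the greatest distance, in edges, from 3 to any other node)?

Distances from 3 peak at 8, attained at 9 (13 also at distance 8).
3–10–5–14–12–11–4–6–9

8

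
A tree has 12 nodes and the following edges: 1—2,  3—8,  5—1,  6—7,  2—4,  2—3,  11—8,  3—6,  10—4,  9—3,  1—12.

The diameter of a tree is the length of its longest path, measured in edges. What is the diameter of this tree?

Starting from 5, a farthest node is 11 at distance 5.
One longest path: 5 – 1 – 2 – 3 – 8 – 11.
So the diameter is 5.

5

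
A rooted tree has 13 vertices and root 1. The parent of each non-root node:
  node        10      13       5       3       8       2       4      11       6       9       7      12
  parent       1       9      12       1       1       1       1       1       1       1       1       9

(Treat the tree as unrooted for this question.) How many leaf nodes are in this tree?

10

The leaves are 2, 3, 4, 5, 6, 7, 8, 10, 11, 13.
That is 10 leaves.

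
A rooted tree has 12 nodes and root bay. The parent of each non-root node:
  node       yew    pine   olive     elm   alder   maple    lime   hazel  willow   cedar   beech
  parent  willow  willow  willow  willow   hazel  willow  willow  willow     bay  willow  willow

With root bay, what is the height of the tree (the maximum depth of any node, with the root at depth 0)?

A deepest node is alder, reached by bay – willow – hazel – alder.
That path has 3 edges, so the height is 3.

3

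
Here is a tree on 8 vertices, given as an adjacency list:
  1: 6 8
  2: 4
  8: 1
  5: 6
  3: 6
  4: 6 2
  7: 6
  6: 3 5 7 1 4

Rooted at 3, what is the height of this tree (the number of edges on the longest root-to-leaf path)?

3

A deepest node is 8, reached by 3-6-1-8.
That path has 3 edges, so the height is 3.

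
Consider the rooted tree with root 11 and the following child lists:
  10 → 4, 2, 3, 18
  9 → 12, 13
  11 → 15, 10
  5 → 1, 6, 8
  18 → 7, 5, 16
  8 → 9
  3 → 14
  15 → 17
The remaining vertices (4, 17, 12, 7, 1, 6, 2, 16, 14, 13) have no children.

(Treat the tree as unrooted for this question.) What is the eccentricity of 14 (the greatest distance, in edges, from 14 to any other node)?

Distances from 14 peak at 7, attained at 12 (13 also at distance 7).
14–3–10–18–5–8–9–12

7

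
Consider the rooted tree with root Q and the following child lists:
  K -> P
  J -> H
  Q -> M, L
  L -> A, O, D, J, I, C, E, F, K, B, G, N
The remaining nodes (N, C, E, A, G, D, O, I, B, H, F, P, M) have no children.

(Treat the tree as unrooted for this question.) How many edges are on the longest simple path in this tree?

4

A longest path is H–J–L–Q–M, with 4 edges.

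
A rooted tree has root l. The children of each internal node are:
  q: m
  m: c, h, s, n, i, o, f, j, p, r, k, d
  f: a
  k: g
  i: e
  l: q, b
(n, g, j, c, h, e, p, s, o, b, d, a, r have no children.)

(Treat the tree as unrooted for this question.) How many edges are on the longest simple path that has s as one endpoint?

4

Distances from s peak at 4, attained at b.
s – m – q – l – b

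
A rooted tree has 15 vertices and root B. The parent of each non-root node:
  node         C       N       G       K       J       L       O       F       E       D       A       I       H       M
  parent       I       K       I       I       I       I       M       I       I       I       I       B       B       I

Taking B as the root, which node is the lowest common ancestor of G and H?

B

G's ancestor chain is G, I, B and H's is H, B; they first meet at B.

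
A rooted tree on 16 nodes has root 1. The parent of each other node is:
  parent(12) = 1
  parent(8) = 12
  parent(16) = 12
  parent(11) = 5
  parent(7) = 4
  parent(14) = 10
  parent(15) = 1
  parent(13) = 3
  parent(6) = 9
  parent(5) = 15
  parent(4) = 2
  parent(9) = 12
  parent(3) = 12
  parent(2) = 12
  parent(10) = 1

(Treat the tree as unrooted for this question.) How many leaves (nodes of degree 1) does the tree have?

7

Degree-1 nodes: 6, 7, 8, 11, 13, 14, 16 — 7 of them.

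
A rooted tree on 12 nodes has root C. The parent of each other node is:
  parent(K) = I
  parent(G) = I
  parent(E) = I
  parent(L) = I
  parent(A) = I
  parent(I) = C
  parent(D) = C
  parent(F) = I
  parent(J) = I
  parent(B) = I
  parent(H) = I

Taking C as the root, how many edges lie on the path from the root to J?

2

Path from C to J: C → I → J, which has 2 edges.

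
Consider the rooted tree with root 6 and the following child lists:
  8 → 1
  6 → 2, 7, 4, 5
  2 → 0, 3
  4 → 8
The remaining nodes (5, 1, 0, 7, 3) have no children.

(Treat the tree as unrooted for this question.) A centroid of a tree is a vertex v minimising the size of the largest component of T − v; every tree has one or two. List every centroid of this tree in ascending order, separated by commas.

6

Removing 6 splits the tree into components of sizes 3, 3, 1, 1; the largest is 3 ≤ ⌊9/2⌋ = 4.
Every other node leaves some component of size > 4, so the centroid is unique.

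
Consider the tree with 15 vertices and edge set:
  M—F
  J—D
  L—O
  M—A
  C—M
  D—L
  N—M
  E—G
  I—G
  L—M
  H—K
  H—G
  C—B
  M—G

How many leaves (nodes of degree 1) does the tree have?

9

Exactly 9 nodes have a single neighbour: A, B, E, F, I, J, K, N, O.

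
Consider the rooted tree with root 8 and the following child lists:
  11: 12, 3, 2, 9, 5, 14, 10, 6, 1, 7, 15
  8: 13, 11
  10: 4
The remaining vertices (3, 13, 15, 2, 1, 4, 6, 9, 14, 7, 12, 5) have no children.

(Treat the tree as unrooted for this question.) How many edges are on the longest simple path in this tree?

4

BFS from 4 reaches 13 last, at distance 4; BFS from 13 confirms no node is farther.
Path: 4 - 10 - 11 - 8 - 13.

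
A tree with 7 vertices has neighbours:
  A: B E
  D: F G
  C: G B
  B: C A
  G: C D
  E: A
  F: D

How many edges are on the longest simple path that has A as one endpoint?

5

The node farthest from A is F, via A-B-C-G-D-F — 5 edges.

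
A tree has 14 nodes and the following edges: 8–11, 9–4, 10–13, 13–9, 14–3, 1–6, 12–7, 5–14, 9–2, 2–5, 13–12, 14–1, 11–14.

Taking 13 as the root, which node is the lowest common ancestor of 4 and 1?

Ancestors of 4 (toward the root): 4, 9, 13.
Ancestors of 1: 1, 14, 5, 2, 9, 13.
The deepest node appearing in both lists is 9.

9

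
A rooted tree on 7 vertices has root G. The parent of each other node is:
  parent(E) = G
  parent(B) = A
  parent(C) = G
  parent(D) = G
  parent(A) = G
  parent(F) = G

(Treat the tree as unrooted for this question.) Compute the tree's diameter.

Starting from B, a farthest node is F at distance 3.
One longest path: B - A - G - F.
So the diameter is 3.

3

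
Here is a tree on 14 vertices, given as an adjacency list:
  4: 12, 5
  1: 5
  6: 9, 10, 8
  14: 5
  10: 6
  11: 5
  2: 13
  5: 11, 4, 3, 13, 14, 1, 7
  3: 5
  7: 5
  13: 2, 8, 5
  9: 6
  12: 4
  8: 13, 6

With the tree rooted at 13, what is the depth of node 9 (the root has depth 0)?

3

13–8–6–9 — 3 edges.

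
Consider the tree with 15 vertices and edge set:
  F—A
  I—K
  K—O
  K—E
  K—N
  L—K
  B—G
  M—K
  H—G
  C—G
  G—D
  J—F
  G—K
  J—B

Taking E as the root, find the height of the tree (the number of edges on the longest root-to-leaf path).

A deepest node is A, reached by E–K–G–B–J–F–A.
That path has 6 edges, so the height is 6.

6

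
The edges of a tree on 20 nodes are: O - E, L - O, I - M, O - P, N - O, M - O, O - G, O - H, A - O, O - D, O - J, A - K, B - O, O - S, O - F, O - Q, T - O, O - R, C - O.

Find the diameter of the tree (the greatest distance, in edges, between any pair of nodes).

BFS from K reaches I last, at distance 4; BFS from I confirms no node is farther.
Path: K - A - O - M - I.

4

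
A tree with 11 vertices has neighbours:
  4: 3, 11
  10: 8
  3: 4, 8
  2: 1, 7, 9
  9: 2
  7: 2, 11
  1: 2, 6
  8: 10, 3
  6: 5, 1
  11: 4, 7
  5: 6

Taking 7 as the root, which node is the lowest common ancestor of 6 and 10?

Path 6→root: 6 1 2 7; path 10→root: 10 8 3 4 11 7.
First common node: 7.

7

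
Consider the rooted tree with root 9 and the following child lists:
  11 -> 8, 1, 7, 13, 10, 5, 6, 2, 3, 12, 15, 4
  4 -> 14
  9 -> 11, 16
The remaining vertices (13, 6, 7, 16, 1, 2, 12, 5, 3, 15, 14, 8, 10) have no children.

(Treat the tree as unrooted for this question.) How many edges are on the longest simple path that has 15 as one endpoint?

3

Distances from 15 peak at 3, attained at 14 (16 also at distance 3).
15–11–4–14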